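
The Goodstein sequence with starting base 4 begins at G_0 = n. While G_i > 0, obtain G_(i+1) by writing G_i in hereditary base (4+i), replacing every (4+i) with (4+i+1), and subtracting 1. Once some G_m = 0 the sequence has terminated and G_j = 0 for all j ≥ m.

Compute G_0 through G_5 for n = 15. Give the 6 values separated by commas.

[0] 15 ≡ 3·4 + 3 (base 4). Lift 5: 18. −1: 17.
[1] 17 ≡ 3·5 + 2 (base 5). Lift 6: 20. −1: 19.
[2] 19 ≡ 3·6 + 1 (base 6). Lift 7: 22. −1: 21.
[3] 21 ≡ 3·7 (base 7). Lift 8: 24. −1: 23.
[4] 23 ≡ 2·8 + 7 (base 8). Lift 9: 25. −1: 24.

15, 17, 19, 21, 23, 24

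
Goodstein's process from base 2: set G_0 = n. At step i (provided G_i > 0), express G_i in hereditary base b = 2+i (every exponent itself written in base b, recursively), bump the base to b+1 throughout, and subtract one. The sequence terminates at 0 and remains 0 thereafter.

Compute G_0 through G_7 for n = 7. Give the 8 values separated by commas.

i=0: 7 = 2^2 + 2 + 1 (b=2); 2→3: 3^3 + 3 + 1 = 31; 31−1 = 30
i=1: 30 = 3^3 + 3 (b=3); 3→4: 4^4 + 4 = 260; 260−1 = 259
i=2: 259 = 4^4 + 3 (b=4); 4→5: 5^5 + 3 = 3128; 3128−1 = 3127
i=3: 3127 = 5^5 + 2 (b=5); 5→6: 6^6 + 2 = 46658; 46658−1 = 46657
i=4: 46657 = 6^6 + 1 (b=6); 6→7: 7^7 + 1 = 823544; 823544−1 = 823543
i=5: 823543 = 7^7 (b=7); 7→8: 8^8 = 16777216; 16777216−1 = 16777215
i=6: 16777215 = 7·8^7 + 7·8^6 + 7·8^5 + 7·8^4 + 7·8^3 + 7·8^2 + 7·8 + 7 (b=8); 8→9: 7·9^7 + 7·9^6 + 7·9^5 + 7·9^4 + 7·9^3 + 7·9^2 + 7·9 + 7 = 37665880; 37665880−1 = 37665879

7, 30, 259, 3127, 46657, 823543, 16777215, 37665879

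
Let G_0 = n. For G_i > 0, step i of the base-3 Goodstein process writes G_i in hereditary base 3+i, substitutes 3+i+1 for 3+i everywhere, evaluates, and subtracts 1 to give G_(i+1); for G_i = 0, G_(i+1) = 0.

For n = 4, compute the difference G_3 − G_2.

4 —HB3→ 3 + 1 —bump→ 4 + 1 = 5 —(−1)→ 4
4 —HB4→ 4 —bump→ 5 = 5 —(−1)→ 4
4 —HB5→ 4 —bump→ 4 = 4 —(−1)→ 3

-1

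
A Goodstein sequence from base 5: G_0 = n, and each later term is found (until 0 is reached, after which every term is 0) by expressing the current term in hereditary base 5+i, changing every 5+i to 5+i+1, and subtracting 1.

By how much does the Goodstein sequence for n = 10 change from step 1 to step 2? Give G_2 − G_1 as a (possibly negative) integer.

G_0 = 10. HB_5(10) = 2·5. Bump = 12. G_1 = 11.
G_1 = 11. HB_6(11) = 6 + 5. Bump = 12. G_2 = 11.

0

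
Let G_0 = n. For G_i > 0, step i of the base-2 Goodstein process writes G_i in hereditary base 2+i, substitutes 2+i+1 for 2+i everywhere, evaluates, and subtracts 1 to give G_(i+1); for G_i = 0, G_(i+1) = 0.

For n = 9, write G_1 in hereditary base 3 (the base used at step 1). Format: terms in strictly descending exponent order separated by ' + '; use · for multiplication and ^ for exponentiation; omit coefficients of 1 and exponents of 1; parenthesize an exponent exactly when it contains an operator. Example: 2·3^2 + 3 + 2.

3^(3 + 1)

G_0=9  [base 2] 2^(2 + 1) + 1  →[2↦3]→  3^(3 + 1) + 1 = 82  −1 ⇒ G_1=81
G_1=81  [base 3] 3^(3 + 1)  →[3↦4]→  4^(4 + 1) = 1024  −1 ⇒ G_2=1023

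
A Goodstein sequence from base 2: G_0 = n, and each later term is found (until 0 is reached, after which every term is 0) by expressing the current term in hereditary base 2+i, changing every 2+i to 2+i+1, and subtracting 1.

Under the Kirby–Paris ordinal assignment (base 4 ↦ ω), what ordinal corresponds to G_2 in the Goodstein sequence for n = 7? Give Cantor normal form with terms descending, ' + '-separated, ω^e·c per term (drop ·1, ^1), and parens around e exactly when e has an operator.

G_0=7  [base 2] 2^2 + 2 + 1  →[2↦3]→  3^3 + 3 + 1 = 31  −1 ⇒ G_1=30
G_1=30  [base 3] 3^3 + 3  →[3↦4]→  4^4 + 4 = 260  −1 ⇒ G_2=259
G_2=259  [base 4] 4^4 + 3  →[4↦5]→  5^5 + 3 = 3128  −1 ⇒ G_3=3127

ω^ω + 3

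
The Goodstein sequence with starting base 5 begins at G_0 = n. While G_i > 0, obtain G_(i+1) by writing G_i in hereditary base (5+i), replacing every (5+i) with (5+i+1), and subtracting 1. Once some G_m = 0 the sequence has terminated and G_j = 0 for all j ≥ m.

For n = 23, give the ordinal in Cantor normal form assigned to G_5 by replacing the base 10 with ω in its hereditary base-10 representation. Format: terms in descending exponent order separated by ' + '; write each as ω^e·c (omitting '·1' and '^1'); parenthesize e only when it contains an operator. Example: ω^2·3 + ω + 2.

step 0: 23 = 4·5 + 3; sub 6 for 5: 4·6 + 3; = 27; G_1 = 27−1 = 26
step 1: 26 = 4·6 + 2; sub 7 for 6: 4·7 + 2; = 30; G_2 = 30−1 = 29
step 2: 29 = 4·7 + 1; sub 8 for 7: 4·8 + 1; = 33; G_3 = 33−1 = 32
step 3: 32 = 4·8; sub 9 for 8: 4·9; = 36; G_4 = 36−1 = 35
step 4: 35 = 3·9 + 8; sub 10 for 9: 3·10 + 8; = 38; G_5 = 38−1 = 37
step 5: 37 = 3·10 + 7; sub 11 for 10: 3·11 + 7; = 40; G_6 = 40−1 = 39

ω·3 + 7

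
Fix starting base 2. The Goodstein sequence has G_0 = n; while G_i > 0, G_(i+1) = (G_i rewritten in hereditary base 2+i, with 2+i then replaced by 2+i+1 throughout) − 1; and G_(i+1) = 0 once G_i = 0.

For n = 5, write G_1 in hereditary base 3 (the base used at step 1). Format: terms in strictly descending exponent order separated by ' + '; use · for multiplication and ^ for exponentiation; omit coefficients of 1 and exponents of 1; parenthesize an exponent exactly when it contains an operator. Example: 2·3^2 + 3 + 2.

G_0 = 5. HB_2(5) = 2^2 + 1. Bump = 28. G_1 = 27.
G_1 = 27. HB_3(27) = 3^3. Bump = 256. G_2 = 255.

3^3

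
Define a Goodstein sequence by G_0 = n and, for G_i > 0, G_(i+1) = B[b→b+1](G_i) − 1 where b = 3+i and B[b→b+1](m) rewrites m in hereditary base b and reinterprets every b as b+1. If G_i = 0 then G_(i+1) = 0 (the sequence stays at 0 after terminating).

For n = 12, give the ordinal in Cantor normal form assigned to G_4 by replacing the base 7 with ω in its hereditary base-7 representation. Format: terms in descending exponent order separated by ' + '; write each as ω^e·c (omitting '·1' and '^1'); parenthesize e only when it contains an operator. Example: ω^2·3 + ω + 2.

ω^2

[0] 12 ≡ 3^2 + 3 (base 3). Lift 4: 20. −1: 19.
[1] 19 ≡ 4^2 + 3 (base 4). Lift 5: 28. −1: 27.
[2] 27 ≡ 5^2 + 2 (base 5). Lift 6: 38. −1: 37.
[3] 37 ≡ 6^2 + 1 (base 6). Lift 7: 50. −1: 49.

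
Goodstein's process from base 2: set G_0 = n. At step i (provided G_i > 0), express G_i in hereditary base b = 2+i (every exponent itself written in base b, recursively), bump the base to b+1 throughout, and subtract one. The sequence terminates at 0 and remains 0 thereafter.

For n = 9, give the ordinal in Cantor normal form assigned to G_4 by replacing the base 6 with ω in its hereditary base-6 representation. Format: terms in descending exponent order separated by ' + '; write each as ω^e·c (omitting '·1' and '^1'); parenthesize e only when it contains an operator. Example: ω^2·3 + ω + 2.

ω^ω·3 + ω^3·3 + ω^2·3 + ω·3 + 1

base 2: 9 = 2^(2 + 1) + 1; at 3: 3^(3 + 1) + 1 = 82; next = 81
base 3: 81 = 3^(3 + 1); at 4: 4^(4 + 1) = 1024; next = 1023
base 4: 1023 = 3·4^4 + 3·4^3 + 3·4^2 + 3·4 + 3; at 5: 3·5^5 + 3·5^3 + 3·5^2 + 3·5 + 3 = 9843; next = 9842
base 5: 9842 = 3·5^5 + 3·5^3 + 3·5^2 + 3·5 + 2; at 6: 3·6^6 + 3·6^3 + 3·6^2 + 3·6 + 2 = 140744; next = 140743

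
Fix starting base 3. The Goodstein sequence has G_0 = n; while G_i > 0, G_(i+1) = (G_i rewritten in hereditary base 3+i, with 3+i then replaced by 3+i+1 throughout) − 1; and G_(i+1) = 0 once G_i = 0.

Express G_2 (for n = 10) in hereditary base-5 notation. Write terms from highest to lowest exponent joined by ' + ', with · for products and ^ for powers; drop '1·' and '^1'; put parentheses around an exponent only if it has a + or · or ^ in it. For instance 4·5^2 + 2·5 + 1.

4·5 + 4

G_0 = 10. HB_3(10) = 3^2 + 1. Bump = 17. G_1 = 16.
G_1 = 16. HB_4(16) = 4^2. Bump = 25. G_2 = 24.
G_2 = 24. HB_5(24) = 4·5 + 4. Bump = 28. G_3 = 27.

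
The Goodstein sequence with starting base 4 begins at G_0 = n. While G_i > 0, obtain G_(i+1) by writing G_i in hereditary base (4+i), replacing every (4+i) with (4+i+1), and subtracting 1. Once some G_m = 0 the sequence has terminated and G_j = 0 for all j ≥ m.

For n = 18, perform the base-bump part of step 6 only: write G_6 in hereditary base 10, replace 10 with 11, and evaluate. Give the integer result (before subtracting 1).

69

G_0 = 18. HB_4(18) = 4^2 + 2. Bump = 27. G_1 = 26.
G_1 = 26. HB_5(26) = 5^2 + 1. Bump = 37. G_2 = 36.
G_2 = 36. HB_6(36) = 6^2. Bump = 49. G_3 = 48.
G_3 = 48. HB_7(48) = 6·7 + 6. Bump = 54. G_4 = 53.
G_4 = 53. HB_8(53) = 6·8 + 5. Bump = 59. G_5 = 58.
G_5 = 58. HB_9(58) = 6·9 + 4. Bump = 64. G_6 = 63.
G_6 = 63. HB_10(63) = 6·10 + 3. Bump = 69. G_7 = 68.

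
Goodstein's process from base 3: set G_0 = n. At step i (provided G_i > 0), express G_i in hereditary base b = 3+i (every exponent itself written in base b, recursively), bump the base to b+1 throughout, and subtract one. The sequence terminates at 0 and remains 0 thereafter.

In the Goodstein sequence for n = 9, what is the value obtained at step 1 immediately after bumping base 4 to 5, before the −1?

[0] 9 ≡ 3^2 (base 3). Lift 4: 16. −1: 15.
[1] 15 ≡ 3·4 + 3 (base 4). Lift 5: 18. −1: 17.

18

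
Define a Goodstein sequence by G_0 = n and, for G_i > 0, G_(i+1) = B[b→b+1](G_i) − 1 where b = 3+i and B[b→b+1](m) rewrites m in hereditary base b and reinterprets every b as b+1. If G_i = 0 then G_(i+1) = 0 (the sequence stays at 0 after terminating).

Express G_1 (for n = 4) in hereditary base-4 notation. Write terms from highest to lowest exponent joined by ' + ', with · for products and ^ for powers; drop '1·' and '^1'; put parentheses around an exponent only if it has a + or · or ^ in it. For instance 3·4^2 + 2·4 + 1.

4

4 —HB3→ 3 + 1 —bump→ 4 + 1 = 5 —(−1)→ 4
4 —HB4→ 4 —bump→ 5 = 5 —(−1)→ 4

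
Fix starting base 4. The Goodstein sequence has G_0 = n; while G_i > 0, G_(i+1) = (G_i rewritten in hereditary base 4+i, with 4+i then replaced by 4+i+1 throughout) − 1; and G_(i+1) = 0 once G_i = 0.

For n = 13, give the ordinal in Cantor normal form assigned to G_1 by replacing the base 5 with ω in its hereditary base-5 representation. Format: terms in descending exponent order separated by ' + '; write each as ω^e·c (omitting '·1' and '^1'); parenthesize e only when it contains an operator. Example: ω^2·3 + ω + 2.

step 0: 13 = 3·4 + 1; sub 5 for 4: 3·5 + 1; = 16; G_1 = 16−1 = 15
step 1: 15 = 3·5; sub 6 for 5: 3·6; = 18; G_2 = 18−1 = 17

ω·3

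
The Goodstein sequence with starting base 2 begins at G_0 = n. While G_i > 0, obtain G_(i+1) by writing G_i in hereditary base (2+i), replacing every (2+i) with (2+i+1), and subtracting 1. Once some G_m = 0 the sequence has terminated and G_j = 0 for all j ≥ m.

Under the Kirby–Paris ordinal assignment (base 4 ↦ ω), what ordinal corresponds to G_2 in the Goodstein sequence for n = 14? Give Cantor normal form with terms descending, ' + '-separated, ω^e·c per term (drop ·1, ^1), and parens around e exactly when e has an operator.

ω^(ω + 1) + ω^ω + 1

14 —HB2→ 2^(2 + 1) + 2^2 + 2 —bump→ 3^(3 + 1) + 3^3 + 3 = 111 —(−1)→ 110
110 —HB3→ 3^(3 + 1) + 3^3 + 2 —bump→ 4^(4 + 1) + 4^4 + 2 = 1282 —(−1)→ 1281
1281 —HB4→ 4^(4 + 1) + 4^4 + 1 —bump→ 5^(5 + 1) + 5^5 + 1 = 18751 —(−1)→ 18750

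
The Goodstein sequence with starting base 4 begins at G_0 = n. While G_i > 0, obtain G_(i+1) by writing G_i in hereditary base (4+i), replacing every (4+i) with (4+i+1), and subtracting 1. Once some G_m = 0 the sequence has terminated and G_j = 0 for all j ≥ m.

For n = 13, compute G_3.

G_0 = 13. HB_4(13) = 3·4 + 1. Bump = 16. G_1 = 15.
G_1 = 15. HB_5(15) = 3·5. Bump = 18. G_2 = 17.
G_2 = 17. HB_6(17) = 2·6 + 5. Bump = 19. G_3 = 18.
G_3 = 18. HB_7(18) = 2·7 + 4. Bump = 20. G_4 = 19.

18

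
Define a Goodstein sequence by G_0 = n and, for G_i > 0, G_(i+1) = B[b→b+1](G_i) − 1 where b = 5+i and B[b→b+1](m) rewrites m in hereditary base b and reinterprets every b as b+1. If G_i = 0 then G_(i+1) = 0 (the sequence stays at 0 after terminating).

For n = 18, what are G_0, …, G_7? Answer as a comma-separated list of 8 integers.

18, 20, 22, 24, 26, 27, 28, 29

18 —HB5→ 3·5 + 3 —bump→ 3·6 + 3 = 21 —(−1)→ 20
20 —HB6→ 3·6 + 2 —bump→ 3·7 + 2 = 23 —(−1)→ 22
22 —HB7→ 3·7 + 1 —bump→ 3·8 + 1 = 25 —(−1)→ 24
24 —HB8→ 3·8 —bump→ 3·9 = 27 —(−1)→ 26
26 —HB9→ 2·9 + 8 —bump→ 2·10 + 8 = 28 —(−1)→ 27
27 —HB10→ 2·10 + 7 —bump→ 2·11 + 7 = 29 —(−1)→ 28
28 —HB11→ 2·11 + 6 —bump→ 2·12 + 6 = 30 —(−1)→ 29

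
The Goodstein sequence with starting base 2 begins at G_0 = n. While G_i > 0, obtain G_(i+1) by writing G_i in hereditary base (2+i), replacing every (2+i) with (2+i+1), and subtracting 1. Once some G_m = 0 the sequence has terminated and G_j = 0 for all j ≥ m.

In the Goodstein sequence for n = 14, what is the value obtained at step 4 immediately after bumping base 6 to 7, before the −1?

i=0: 14 = 2^(2 + 1) + 2^2 + 2 (b=2); 2→3: 3^(3 + 1) + 3^3 + 3 = 111; 111−1 = 110
i=1: 110 = 3^(3 + 1) + 3^3 + 2 (b=3); 3→4: 4^(4 + 1) + 4^4 + 2 = 1282; 1282−1 = 1281
i=2: 1281 = 4^(4 + 1) + 4^4 + 1 (b=4); 4→5: 5^(5 + 1) + 5^5 + 1 = 18751; 18751−1 = 18750
i=3: 18750 = 5^(5 + 1) + 5^5 (b=5); 5→6: 6^(6 + 1) + 6^6 = 326592; 326592−1 = 326591

5862841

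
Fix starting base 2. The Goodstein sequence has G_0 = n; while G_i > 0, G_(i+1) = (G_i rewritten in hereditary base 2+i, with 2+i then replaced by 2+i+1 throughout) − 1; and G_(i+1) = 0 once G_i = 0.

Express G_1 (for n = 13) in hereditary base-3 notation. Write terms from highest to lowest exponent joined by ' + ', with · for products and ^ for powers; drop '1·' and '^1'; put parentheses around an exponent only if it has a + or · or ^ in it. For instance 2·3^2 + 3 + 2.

3^(3 + 1) + 3^3

i=0: 13 = 2^(2 + 1) + 2^2 + 1 (b=2); 2→3: 3^(3 + 1) + 3^3 + 1 = 109; 109−1 = 108
i=1: 108 = 3^(3 + 1) + 3^3 (b=3); 3→4: 4^(4 + 1) + 4^4 = 1280; 1280−1 = 1279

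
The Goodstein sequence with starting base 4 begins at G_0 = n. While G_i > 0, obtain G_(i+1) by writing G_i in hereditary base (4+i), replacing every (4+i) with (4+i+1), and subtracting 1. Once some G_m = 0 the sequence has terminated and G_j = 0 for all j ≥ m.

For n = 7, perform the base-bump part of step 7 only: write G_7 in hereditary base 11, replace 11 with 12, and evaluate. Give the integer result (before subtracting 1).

i=0: 7 = 4 + 3 (b=4); 4→5: 5 + 3 = 8; 8−1 = 7
i=1: 7 = 5 + 2 (b=5); 5→6: 6 + 2 = 8; 8−1 = 7
i=2: 7 = 6 + 1 (b=6); 6→7: 7 + 1 = 8; 8−1 = 7
i=3: 7 = 7 (b=7); 7→8: 8 = 8; 8−1 = 7
i=4: 7 = 7 (b=8); 8→9: 7 = 7; 7−1 = 6
i=5: 6 = 6 (b=9); 9→10: 6 = 6; 6−1 = 5
i=6: 5 = 5 (b=10); 10→11: 5 = 5; 5−1 = 4

4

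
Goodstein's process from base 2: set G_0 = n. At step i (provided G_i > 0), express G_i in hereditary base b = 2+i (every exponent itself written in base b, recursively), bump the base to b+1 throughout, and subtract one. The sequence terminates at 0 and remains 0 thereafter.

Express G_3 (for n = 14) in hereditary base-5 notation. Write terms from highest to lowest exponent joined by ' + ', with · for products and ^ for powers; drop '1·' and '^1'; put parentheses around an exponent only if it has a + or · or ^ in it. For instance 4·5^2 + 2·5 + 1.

i=0: 14 = 2^(2 + 1) + 2^2 + 2 (b=2); 2→3: 3^(3 + 1) + 3^3 + 3 = 111; 111−1 = 110
i=1: 110 = 3^(3 + 1) + 3^3 + 2 (b=3); 3→4: 4^(4 + 1) + 4^4 + 2 = 1282; 1282−1 = 1281
i=2: 1281 = 4^(4 + 1) + 4^4 + 1 (b=4); 4→5: 5^(5 + 1) + 5^5 + 1 = 18751; 18751−1 = 18750

5^(5 + 1) + 5^5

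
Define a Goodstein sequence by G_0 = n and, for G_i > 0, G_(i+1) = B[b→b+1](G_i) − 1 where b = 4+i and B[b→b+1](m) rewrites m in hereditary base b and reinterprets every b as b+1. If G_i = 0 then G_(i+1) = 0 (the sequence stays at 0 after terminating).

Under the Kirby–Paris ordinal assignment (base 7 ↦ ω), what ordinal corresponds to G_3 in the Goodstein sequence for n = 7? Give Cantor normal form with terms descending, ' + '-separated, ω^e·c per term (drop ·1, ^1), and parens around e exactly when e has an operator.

G_0 = 7. HB_4(7) = 4 + 3. Bump = 8. G_1 = 7.
G_1 = 7. HB_5(7) = 5 + 2. Bump = 8. G_2 = 7.
G_2 = 7. HB_6(7) = 6 + 1. Bump = 8. G_3 = 7.
G_3 = 7. HB_7(7) = 7. Bump = 8. G_4 = 7.

ω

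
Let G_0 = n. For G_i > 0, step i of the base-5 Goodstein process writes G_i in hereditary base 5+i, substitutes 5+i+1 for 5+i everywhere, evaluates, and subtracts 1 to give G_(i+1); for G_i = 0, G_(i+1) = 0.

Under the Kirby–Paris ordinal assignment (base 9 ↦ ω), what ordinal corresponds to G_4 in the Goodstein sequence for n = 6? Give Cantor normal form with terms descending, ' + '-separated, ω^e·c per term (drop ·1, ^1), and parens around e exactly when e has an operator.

4

G_0 = 6. HB_5(6) = 5 + 1. Bump = 7. G_1 = 6.
G_1 = 6. HB_6(6) = 6. Bump = 7. G_2 = 6.
G_2 = 6. HB_7(6) = 6. Bump = 6. G_3 = 5.
G_3 = 5. HB_8(5) = 5. Bump = 5. G_4 = 4.
G_4 = 4. HB_9(4) = 4. Bump = 4. G_5 = 3.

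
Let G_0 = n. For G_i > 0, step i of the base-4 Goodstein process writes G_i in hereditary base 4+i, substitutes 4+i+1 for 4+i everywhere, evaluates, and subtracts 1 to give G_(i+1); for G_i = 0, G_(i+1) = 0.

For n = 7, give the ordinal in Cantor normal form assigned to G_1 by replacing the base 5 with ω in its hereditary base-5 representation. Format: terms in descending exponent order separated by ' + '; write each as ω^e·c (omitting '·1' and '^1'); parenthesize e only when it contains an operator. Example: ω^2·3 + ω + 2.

ω + 2

step 0: 7 = 4 + 3; sub 5 for 4: 5 + 3; = 8; G_1 = 8−1 = 7
step 1: 7 = 5 + 2; sub 6 for 5: 6 + 2; = 8; G_2 = 8−1 = 7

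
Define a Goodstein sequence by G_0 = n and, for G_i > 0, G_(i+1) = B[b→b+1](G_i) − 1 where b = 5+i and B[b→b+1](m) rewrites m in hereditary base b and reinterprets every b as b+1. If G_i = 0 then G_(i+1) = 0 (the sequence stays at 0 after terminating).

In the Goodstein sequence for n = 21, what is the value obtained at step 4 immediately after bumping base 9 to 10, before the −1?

G_0=21  [base 5] 4·5 + 1  →[5↦6]→  4·6 + 1 = 25  −1 ⇒ G_1=24
G_1=24  [base 6] 4·6  →[6↦7]→  4·7 = 28  −1 ⇒ G_2=27
G_2=27  [base 7] 3·7 + 6  →[7↦8]→  3·8 + 6 = 30  −1 ⇒ G_3=29
G_3=29  [base 8] 3·8 + 5  →[8↦9]→  3·9 + 5 = 32  −1 ⇒ G_4=31
G_4=31  [base 9] 3·9 + 4  →[9↦10]→  3·10 + 4 = 34  −1 ⇒ G_5=33

34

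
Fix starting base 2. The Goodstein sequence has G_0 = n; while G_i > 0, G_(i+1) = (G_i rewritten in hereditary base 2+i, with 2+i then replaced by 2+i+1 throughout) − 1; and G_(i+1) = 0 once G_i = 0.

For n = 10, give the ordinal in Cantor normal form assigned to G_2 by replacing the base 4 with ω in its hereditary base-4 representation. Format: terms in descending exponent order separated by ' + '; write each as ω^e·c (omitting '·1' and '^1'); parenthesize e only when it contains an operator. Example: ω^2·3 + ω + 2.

[0] 10 ≡ 2^(2 + 1) + 2 (base 2). Lift 3: 84. −1: 83.
[1] 83 ≡ 3^(3 + 1) + 2 (base 3). Lift 4: 1026. −1: 1025.
[2] 1025 ≡ 4^(4 + 1) + 1 (base 4). Lift 5: 15626. −1: 15625.

ω^(ω + 1) + 1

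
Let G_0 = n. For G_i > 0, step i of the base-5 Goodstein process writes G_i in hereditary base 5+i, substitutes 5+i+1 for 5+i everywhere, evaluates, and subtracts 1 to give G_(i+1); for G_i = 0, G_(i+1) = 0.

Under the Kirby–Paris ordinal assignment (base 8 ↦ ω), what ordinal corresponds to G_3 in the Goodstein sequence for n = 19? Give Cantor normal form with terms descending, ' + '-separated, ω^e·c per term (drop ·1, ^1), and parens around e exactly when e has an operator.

ω·3 + 1

base 5: 19 = 3·5 + 4; at 6: 3·6 + 4 = 22; next = 21
base 6: 21 = 3·6 + 3; at 7: 3·7 + 3 = 24; next = 23
base 7: 23 = 3·7 + 2; at 8: 3·8 + 2 = 26; next = 25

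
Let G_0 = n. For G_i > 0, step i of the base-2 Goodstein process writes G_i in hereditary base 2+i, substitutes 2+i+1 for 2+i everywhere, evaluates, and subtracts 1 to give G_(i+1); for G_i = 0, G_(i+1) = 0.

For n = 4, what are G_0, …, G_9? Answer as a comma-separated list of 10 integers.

base 2: 4 = 2^2; at 3: 3^3 = 27; next = 26
base 3: 26 = 2·3^2 + 2·3 + 2; at 4: 2·4^2 + 2·4 + 2 = 42; next = 41
base 4: 41 = 2·4^2 + 2·4 + 1; at 5: 2·5^2 + 2·5 + 1 = 61; next = 60
base 5: 60 = 2·5^2 + 2·5; at 6: 2·6^2 + 2·6 = 84; next = 83
base 6: 83 = 2·6^2 + 6 + 5; at 7: 2·7^2 + 7 + 5 = 110; next = 109
base 7: 109 = 2·7^2 + 7 + 4; at 8: 2·8^2 + 8 + 4 = 140; next = 139
base 8: 139 = 2·8^2 + 8 + 3; at 9: 2·9^2 + 9 + 3 = 174; next = 173
base 9: 173 = 2·9^2 + 9 + 2; at 10: 2·10^2 + 10 + 2 = 212; next = 211
base 10: 211 = 2·10^2 + 10 + 1; at 11: 2·11^2 + 11 + 1 = 254; next = 253

4, 26, 41, 60, 83, 109, 139, 173, 211, 253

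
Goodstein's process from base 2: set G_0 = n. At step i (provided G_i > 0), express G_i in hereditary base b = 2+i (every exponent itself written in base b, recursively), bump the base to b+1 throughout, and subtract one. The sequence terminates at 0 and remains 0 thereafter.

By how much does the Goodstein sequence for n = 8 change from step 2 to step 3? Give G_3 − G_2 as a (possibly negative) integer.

step 0: 8 = 2^(2 + 1); sub 3 for 2: 3^(3 + 1); = 81; G_1 = 81−1 = 80
step 1: 80 = 2·3^3 + 2·3^2 + 2·3 + 2; sub 4 for 3: 2·4^4 + 2·4^2 + 2·4 + 2; = 554; G_2 = 554−1 = 553
step 2: 553 = 2·4^4 + 2·4^2 + 2·4 + 1; sub 5 for 4: 2·5^5 + 2·5^2 + 2·5 + 1; = 6311; G_3 = 6311−1 = 6310

5757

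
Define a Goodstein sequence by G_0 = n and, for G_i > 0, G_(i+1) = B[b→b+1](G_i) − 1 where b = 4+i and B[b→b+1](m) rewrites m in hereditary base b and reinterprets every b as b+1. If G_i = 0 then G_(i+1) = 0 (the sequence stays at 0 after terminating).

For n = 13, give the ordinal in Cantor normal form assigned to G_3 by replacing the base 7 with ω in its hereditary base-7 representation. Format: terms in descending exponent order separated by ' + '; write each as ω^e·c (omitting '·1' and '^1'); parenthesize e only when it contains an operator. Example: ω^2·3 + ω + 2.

ω·2 + 4

G_0=13  [base 4] 3·4 + 1  →[4↦5]→  3·5 + 1 = 16  −1 ⇒ G_1=15
G_1=15  [base 5] 3·5  →[5↦6]→  3·6 = 18  −1 ⇒ G_2=17
G_2=17  [base 6] 2·6 + 5  →[6↦7]→  2·7 + 5 = 19  −1 ⇒ G_3=18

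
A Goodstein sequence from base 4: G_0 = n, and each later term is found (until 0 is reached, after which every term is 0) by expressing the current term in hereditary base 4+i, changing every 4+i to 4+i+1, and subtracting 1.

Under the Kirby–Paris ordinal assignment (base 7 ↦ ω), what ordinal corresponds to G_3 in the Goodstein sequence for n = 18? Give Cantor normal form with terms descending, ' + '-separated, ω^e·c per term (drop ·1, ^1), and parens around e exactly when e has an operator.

ω·6 + 6

G_0=18  [base 4] 4^2 + 2  →[4↦5]→  5^2 + 2 = 27  −1 ⇒ G_1=26
G_1=26  [base 5] 5^2 + 1  →[5↦6]→  6^2 + 1 = 37  −1 ⇒ G_2=36
G_2=36  [base 6] 6^2  →[6↦7]→  7^2 = 49  −1 ⇒ G_3=48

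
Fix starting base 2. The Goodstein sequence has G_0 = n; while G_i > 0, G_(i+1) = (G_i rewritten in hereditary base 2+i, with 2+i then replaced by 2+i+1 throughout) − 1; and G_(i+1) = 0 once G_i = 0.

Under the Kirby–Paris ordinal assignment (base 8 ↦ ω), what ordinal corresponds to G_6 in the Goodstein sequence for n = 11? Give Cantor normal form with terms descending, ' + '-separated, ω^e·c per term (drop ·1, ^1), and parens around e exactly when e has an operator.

base 2: 11 = 2^(2 + 1) + 2 + 1; at 3: 3^(3 + 1) + 3 + 1 = 85; next = 84
base 3: 84 = 3^(3 + 1) + 3; at 4: 4^(4 + 1) + 4 = 1028; next = 1027
base 4: 1027 = 4^(4 + 1) + 3; at 5: 5^(5 + 1) + 3 = 15628; next = 15627
base 5: 15627 = 5^(5 + 1) + 2; at 6: 6^(6 + 1) + 2 = 279938; next = 279937
base 6: 279937 = 6^(6 + 1) + 1; at 7: 7^(7 + 1) + 1 = 5764802; next = 5764801
base 7: 5764801 = 7^(7 + 1); at 8: 8^(8 + 1) = 134217728; next = 134217727
base 8: 134217727 = 7·8^8 + 7·8^7 + 7·8^6 + 7·8^5 + 7·8^4 + 7·8^3 + 7·8^2 + 7·8 + 7; at 9: 7·9^9 + 7·9^7 + 7·9^6 + 7·9^5 + 7·9^4 + 7·9^3 + 7·9^2 + 7·9 + 7 = 2749609303; next = 2749609302

ω^ω·7 + ω^7·7 + ω^6·7 + ω^5·7 + ω^4·7 + ω^3·7 + ω^2·7 + ω·7 + 7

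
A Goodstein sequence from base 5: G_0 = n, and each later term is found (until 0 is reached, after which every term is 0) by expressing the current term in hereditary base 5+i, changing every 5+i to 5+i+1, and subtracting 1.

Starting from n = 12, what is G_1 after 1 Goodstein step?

13

12 —HB5→ 2·5 + 2 —bump→ 2·6 + 2 = 14 —(−1)→ 13
13 —HB6→ 2·6 + 1 —bump→ 2·7 + 1 = 15 —(−1)→ 14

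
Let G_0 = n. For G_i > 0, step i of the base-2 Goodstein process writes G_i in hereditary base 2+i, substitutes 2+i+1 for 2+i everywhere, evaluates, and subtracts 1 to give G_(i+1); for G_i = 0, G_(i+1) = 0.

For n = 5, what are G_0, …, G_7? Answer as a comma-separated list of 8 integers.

5, 27, 255, 467, 775, 1197, 1751, 2454

(0) 5|_2 = 2^2 + 1 ↦ 3^3 + 1|_3 = 28 ⇒ 27
(1) 27|_3 = 3^3 ↦ 4^4|_4 = 256 ⇒ 255
(2) 255|_4 = 3·4^3 + 3·4^2 + 3·4 + 3 ↦ 3·5^3 + 3·5^2 + 3·5 + 3|_5 = 468 ⇒ 467
(3) 467|_5 = 3·5^3 + 3·5^2 + 3·5 + 2 ↦ 3·6^3 + 3·6^2 + 3·6 + 2|_6 = 776 ⇒ 775
(4) 775|_6 = 3·6^3 + 3·6^2 + 3·6 + 1 ↦ 3·7^3 + 3·7^2 + 3·7 + 1|_7 = 1198 ⇒ 1197
(5) 1197|_7 = 3·7^3 + 3·7^2 + 3·7 ↦ 3·8^3 + 3·8^2 + 3·8|_8 = 1752 ⇒ 1751
(6) 1751|_8 = 3·8^3 + 3·8^2 + 2·8 + 7 ↦ 3·9^3 + 3·9^2 + 2·9 + 7|_9 = 2455 ⇒ 2454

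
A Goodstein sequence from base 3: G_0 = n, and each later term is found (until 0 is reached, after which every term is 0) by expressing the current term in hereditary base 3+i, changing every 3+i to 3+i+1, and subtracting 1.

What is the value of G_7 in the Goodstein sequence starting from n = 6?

[0] 6 ≡ 2·3 (base 3). Lift 4: 8. −1: 7.
[1] 7 ≡ 4 + 3 (base 4). Lift 5: 8. −1: 7.
[2] 7 ≡ 5 + 2 (base 5). Lift 6: 8. −1: 7.
[3] 7 ≡ 6 + 1 (base 6). Lift 7: 8. −1: 7.
[4] 7 ≡ 7 (base 7). Lift 8: 8. −1: 7.
[5] 7 ≡ 7 (base 8). Lift 9: 7. −1: 6.
[6] 6 ≡ 6 (base 9). Lift 10: 6. −1: 5.
[7] 5 ≡ 5 (base 10). Lift 11: 5. −1: 4.

5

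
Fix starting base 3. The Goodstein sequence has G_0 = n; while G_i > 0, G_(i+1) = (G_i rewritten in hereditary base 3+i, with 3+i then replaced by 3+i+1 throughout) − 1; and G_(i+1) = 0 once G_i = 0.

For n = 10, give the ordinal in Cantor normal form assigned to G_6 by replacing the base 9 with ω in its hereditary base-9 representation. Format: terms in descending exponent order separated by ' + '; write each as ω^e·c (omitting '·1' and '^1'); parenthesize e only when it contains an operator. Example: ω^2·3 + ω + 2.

[0] 10 ≡ 3^2 + 1 (base 3). Lift 4: 17. −1: 16.
[1] 16 ≡ 4^2 (base 4). Lift 5: 25. −1: 24.
[2] 24 ≡ 4·5 + 4 (base 5). Lift 6: 28. −1: 27.
[3] 27 ≡ 4·6 + 3 (base 6). Lift 7: 31. −1: 30.
[4] 30 ≡ 4·7 + 2 (base 7). Lift 8: 34. −1: 33.
[5] 33 ≡ 4·8 + 1 (base 8). Lift 9: 37. −1: 36.

ω·4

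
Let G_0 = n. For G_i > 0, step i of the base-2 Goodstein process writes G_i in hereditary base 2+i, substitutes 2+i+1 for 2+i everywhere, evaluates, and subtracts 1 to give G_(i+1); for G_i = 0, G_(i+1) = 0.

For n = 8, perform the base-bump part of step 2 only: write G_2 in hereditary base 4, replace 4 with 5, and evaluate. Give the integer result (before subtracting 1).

6311

G_0 = 8. HB_2(8) = 2^(2 + 1). Bump = 81. G_1 = 80.
G_1 = 80. HB_3(80) = 2·3^3 + 2·3^2 + 2·3 + 2. Bump = 554. G_2 = 553.
G_2 = 553. HB_4(553) = 2·4^4 + 2·4^2 + 2·4 + 1. Bump = 6311. G_3 = 6310.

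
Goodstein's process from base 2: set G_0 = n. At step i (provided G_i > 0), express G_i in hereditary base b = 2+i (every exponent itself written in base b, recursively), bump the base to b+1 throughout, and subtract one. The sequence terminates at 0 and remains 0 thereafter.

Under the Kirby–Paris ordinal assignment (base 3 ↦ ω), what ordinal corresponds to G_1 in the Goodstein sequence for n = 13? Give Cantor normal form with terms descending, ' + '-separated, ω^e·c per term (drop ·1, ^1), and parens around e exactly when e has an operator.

ω^(ω + 1) + ω^ω

base 2: 13 = 2^(2 + 1) + 2^2 + 1; at 3: 3^(3 + 1) + 3^3 + 1 = 109; next = 108
base 3: 108 = 3^(3 + 1) + 3^3; at 4: 4^(4 + 1) + 4^4 = 1280; next = 1279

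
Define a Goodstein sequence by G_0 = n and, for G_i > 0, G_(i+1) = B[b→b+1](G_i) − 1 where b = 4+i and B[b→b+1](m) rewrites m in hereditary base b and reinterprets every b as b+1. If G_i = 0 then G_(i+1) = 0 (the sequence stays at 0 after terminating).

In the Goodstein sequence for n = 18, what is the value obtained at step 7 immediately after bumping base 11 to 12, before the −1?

step 0: 18 = 4^2 + 2; sub 5 for 4: 5^2 + 2; = 27; G_1 = 27−1 = 26
step 1: 26 = 5^2 + 1; sub 6 for 5: 6^2 + 1; = 37; G_2 = 37−1 = 36
step 2: 36 = 6^2; sub 7 for 6: 7^2; = 49; G_3 = 49−1 = 48
step 3: 48 = 6·7 + 6; sub 8 for 7: 6·8 + 6; = 54; G_4 = 54−1 = 53
step 4: 53 = 6·8 + 5; sub 9 for 8: 6·9 + 5; = 59; G_5 = 59−1 = 58
step 5: 58 = 6·9 + 4; sub 10 for 9: 6·10 + 4; = 64; G_6 = 64−1 = 63
step 6: 63 = 6·10 + 3; sub 11 for 10: 6·11 + 3; = 69; G_7 = 69−1 = 68
step 7: 68 = 6·11 + 2; sub 12 for 11: 6·12 + 2; = 74; G_8 = 74−1 = 73

74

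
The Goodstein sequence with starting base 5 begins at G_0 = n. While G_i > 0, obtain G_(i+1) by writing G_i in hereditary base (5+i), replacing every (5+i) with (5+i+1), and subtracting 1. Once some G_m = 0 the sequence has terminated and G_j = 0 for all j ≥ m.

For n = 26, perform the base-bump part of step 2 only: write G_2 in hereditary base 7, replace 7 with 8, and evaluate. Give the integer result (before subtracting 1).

54

G_0 = 26. HB_5(26) = 5^2 + 1. Bump = 37. G_1 = 36.
G_1 = 36. HB_6(36) = 6^2. Bump = 49. G_2 = 48.
G_2 = 48. HB_7(48) = 6·7 + 6. Bump = 54. G_3 = 53.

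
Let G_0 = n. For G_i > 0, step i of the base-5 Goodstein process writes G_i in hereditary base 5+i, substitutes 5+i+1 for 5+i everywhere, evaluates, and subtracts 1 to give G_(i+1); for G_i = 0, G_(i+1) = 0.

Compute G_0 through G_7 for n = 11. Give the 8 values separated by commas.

G_0=11  [base 5] 2·5 + 1  →[5↦6]→  2·6 + 1 = 13  −1 ⇒ G_1=12
G_1=12  [base 6] 2·6  →[6↦7]→  2·7 = 14  −1 ⇒ G_2=13
G_2=13  [base 7] 7 + 6  →[7↦8]→  8 + 6 = 14  −1 ⇒ G_3=13
G_3=13  [base 8] 8 + 5  →[8↦9]→  9 + 5 = 14  −1 ⇒ G_4=13
G_4=13  [base 9] 9 + 4  →[9↦10]→  10 + 4 = 14  −1 ⇒ G_5=13
G_5=13  [base 10] 10 + 3  →[10↦11]→  11 + 3 = 14  −1 ⇒ G_6=13
G_6=13  [base 11] 11 + 2  →[11↦12]→  12 + 2 = 14  −1 ⇒ G_7=13

11, 12, 13, 13, 13, 13, 13, 13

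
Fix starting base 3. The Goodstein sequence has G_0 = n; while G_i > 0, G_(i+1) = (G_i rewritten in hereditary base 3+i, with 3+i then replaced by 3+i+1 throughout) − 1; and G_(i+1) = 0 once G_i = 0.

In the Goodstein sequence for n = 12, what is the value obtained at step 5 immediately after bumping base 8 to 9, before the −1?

base 3: 12 = 3^2 + 3; at 4: 4^2 + 4 = 20; next = 19
base 4: 19 = 4^2 + 3; at 5: 5^2 + 3 = 28; next = 27
base 5: 27 = 5^2 + 2; at 6: 6^2 + 2 = 38; next = 37
base 6: 37 = 6^2 + 1; at 7: 7^2 + 1 = 50; next = 49
base 7: 49 = 7^2; at 8: 8^2 = 64; next = 63

70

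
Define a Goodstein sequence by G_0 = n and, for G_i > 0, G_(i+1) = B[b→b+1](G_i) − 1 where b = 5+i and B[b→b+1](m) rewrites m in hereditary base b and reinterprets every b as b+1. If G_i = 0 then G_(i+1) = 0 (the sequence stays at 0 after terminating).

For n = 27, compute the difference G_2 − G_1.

12

(0) 27|_5 = 5^2 + 2 ↦ 6^2 + 2|_6 = 38 ⇒ 37
(1) 37|_6 = 6^2 + 1 ↦ 7^2 + 1|_7 = 50 ⇒ 49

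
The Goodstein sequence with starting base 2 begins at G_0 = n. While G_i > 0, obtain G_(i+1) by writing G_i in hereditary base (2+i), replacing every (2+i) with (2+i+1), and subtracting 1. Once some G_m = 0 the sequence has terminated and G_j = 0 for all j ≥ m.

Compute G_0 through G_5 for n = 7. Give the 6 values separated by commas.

7 —HB2→ 2^2 + 2 + 1 —bump→ 3^3 + 3 + 1 = 31 —(−1)→ 30
30 —HB3→ 3^3 + 3 —bump→ 4^4 + 4 = 260 —(−1)→ 259
259 —HB4→ 4^4 + 3 —bump→ 5^5 + 3 = 3128 —(−1)→ 3127
3127 —HB5→ 5^5 + 2 —bump→ 6^6 + 2 = 46658 —(−1)→ 46657
46657 —HB6→ 6^6 + 1 —bump→ 7^7 + 1 = 823544 —(−1)→ 823543

7, 30, 259, 3127, 46657, 823543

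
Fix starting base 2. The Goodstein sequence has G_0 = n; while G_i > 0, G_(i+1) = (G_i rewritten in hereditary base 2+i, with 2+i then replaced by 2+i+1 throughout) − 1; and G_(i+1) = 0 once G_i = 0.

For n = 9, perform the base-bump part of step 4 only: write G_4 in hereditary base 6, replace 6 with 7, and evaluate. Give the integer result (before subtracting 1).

step 0: 9 = 2^(2 + 1) + 1; sub 3 for 2: 3^(3 + 1) + 1; = 82; G_1 = 82−1 = 81
step 1: 81 = 3^(3 + 1); sub 4 for 3: 4^(4 + 1); = 1024; G_2 = 1024−1 = 1023
step 2: 1023 = 3·4^4 + 3·4^3 + 3·4^2 + 3·4 + 3; sub 5 for 4: 3·5^5 + 3·5^3 + 3·5^2 + 3·5 + 3; = 9843; G_3 = 9843−1 = 9842
step 3: 9842 = 3·5^5 + 3·5^3 + 3·5^2 + 3·5 + 2; sub 6 for 5: 3·6^6 + 3·6^3 + 3·6^2 + 3·6 + 2; = 140744; G_4 = 140744−1 = 140743
step 4: 140743 = 3·6^6 + 3·6^3 + 3·6^2 + 3·6 + 1; sub 7 for 6: 3·7^7 + 3·7^3 + 3·7^2 + 3·7 + 1; = 2471827; G_5 = 2471827−1 = 2471826

2471827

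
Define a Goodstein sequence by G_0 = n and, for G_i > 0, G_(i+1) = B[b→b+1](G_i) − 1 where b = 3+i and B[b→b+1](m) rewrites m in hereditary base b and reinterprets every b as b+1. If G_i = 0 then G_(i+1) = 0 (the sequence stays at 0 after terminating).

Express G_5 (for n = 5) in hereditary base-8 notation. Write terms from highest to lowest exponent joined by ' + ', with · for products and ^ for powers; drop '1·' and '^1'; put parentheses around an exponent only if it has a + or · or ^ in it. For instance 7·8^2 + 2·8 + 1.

G_0=5  [base 3] 3 + 2  →[3↦4]→  4 + 2 = 6  −1 ⇒ G_1=5
G_1=5  [base 4] 4 + 1  →[4↦5]→  5 + 1 = 6  −1 ⇒ G_2=5
G_2=5  [base 5] 5  →[5↦6]→  6 = 6  −1 ⇒ G_3=5
G_3=5  [base 6] 5  →[6↦7]→  5 = 5  −1 ⇒ G_4=4
G_4=4  [base 7] 4  →[7↦8]→  4 = 4  −1 ⇒ G_5=3

3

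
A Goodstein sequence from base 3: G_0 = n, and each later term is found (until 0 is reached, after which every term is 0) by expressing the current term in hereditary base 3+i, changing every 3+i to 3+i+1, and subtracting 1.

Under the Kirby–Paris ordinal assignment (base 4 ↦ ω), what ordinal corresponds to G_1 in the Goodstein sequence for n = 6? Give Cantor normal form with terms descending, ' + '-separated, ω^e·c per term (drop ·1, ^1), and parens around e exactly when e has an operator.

[0] 6 ≡ 2·3 (base 3). Lift 4: 8. −1: 7.
[1] 7 ≡ 4 + 3 (base 4). Lift 5: 8. −1: 7.

ω + 3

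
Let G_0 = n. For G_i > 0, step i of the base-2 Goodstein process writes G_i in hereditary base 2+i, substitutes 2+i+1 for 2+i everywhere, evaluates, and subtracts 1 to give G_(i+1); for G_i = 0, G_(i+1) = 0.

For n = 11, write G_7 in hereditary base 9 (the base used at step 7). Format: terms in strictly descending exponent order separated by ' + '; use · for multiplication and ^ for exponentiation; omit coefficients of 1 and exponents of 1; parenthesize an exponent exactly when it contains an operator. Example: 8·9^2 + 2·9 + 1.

7·9^9 + 7·9^7 + 7·9^6 + 7·9^5 + 7·9^4 + 7·9^3 + 7·9^2 + 7·9 + 6

11 —HB2→ 2^(2 + 1) + 2 + 1 —bump→ 3^(3 + 1) + 3 + 1 = 85 —(−1)→ 84
84 —HB3→ 3^(3 + 1) + 3 —bump→ 4^(4 + 1) + 4 = 1028 —(−1)→ 1027
1027 —HB4→ 4^(4 + 1) + 3 —bump→ 5^(5 + 1) + 3 = 15628 —(−1)→ 15627
15627 —HB5→ 5^(5 + 1) + 2 —bump→ 6^(6 + 1) + 2 = 279938 —(−1)→ 279937
279937 —HB6→ 6^(6 + 1) + 1 —bump→ 7^(7 + 1) + 1 = 5764802 —(−1)→ 5764801
5764801 —HB7→ 7^(7 + 1) —bump→ 8^(8 + 1) = 134217728 —(−1)→ 134217727
134217727 —HB8→ 7·8^8 + 7·8^7 + 7·8^6 + 7·8^5 + 7·8^4 + 7·8^3 + 7·8^2 + 7·8 + 7 —bump→ 7·9^9 + 7·9^7 + 7·9^6 + 7·9^5 + 7·9^4 + 7·9^3 + 7·9^2 + 7·9 + 7 = 2749609303 —(−1)→ 2749609302
2749609302 —HB9→ 7·9^9 + 7·9^7 + 7·9^6 + 7·9^5 + 7·9^4 + 7·9^3 + 7·9^2 + 7·9 + 6 —bump→ 7·10^10 + 7·10^7 + 7·10^6 + 7·10^5 + 7·10^4 + 7·10^3 + 7·10^2 + 7·10 + 6 = 70077777776 —(−1)→ 70077777775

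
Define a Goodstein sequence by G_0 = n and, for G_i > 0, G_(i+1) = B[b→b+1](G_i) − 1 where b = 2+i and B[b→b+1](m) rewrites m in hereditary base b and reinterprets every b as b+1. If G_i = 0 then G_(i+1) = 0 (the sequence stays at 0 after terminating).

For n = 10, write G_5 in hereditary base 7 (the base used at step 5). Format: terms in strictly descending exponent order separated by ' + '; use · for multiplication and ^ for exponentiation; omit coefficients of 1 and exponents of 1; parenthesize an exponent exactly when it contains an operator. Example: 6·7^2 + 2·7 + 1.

(0) 10|_2 = 2^(2 + 1) + 2 ↦ 3^(3 + 1) + 3|_3 = 84 ⇒ 83
(1) 83|_3 = 3^(3 + 1) + 2 ↦ 4^(4 + 1) + 2|_4 = 1026 ⇒ 1025
(2) 1025|_4 = 4^(4 + 1) + 1 ↦ 5^(5 + 1) + 1|_5 = 15626 ⇒ 15625
(3) 15625|_5 = 5^(5 + 1) ↦ 6^(6 + 1)|_6 = 279936 ⇒ 279935
(4) 279935|_6 = 5·6^6 + 5·6^5 + 5·6^4 + 5·6^3 + 5·6^2 + 5·6 + 5 ↦ 5·7^7 + 5·7^5 + 5·7^4 + 5·7^3 + 5·7^2 + 5·7 + 5|_7 = 4215755 ⇒ 4215754
(5) 4215754|_7 = 5·7^7 + 5·7^5 + 5·7^4 + 5·7^3 + 5·7^2 + 5·7 + 4 ↦ 5·8^8 + 5·8^5 + 5·8^4 + 5·8^3 + 5·8^2 + 5·8 + 4|_8 = 84073324 ⇒ 84073323

5·7^7 + 5·7^5 + 5·7^4 + 5·7^3 + 5·7^2 + 5·7 + 4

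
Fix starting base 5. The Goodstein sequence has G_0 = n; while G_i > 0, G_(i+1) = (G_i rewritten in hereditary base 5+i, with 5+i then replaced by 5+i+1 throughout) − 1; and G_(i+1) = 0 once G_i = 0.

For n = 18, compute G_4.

26

18 —HB5→ 3·5 + 3 —bump→ 3·6 + 3 = 21 —(−1)→ 20
20 —HB6→ 3·6 + 2 —bump→ 3·7 + 2 = 23 —(−1)→ 22
22 —HB7→ 3·7 + 1 —bump→ 3·8 + 1 = 25 —(−1)→ 24
24 —HB8→ 3·8 —bump→ 3·9 = 27 —(−1)→ 26
26 —HB9→ 2·9 + 8 —bump→ 2·10 + 8 = 28 —(−1)→ 27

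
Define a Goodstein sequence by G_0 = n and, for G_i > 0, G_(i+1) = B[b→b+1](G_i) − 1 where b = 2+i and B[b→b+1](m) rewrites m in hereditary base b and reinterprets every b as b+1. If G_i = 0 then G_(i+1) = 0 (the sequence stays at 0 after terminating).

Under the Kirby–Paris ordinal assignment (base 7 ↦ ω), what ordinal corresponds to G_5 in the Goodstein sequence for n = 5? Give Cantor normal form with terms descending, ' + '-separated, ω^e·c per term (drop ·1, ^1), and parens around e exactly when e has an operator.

ω^3·3 + ω^2·3 + ω·3

G_0=5  [base 2] 2^2 + 1  →[2↦3]→  3^3 + 1 = 28  −1 ⇒ G_1=27
G_1=27  [base 3] 3^3  →[3↦4]→  4^4 = 256  −1 ⇒ G_2=255
G_2=255  [base 4] 3·4^3 + 3·4^2 + 3·4 + 3  →[4↦5]→  3·5^3 + 3·5^2 + 3·5 + 3 = 468  −1 ⇒ G_3=467
G_3=467  [base 5] 3·5^3 + 3·5^2 + 3·5 + 2  →[5↦6]→  3·6^3 + 3·6^2 + 3·6 + 2 = 776  −1 ⇒ G_4=775
G_4=775  [base 6] 3·6^3 + 3·6^2 + 3·6 + 1  →[6↦7]→  3·7^3 + 3·7^2 + 3·7 + 1 = 1198  −1 ⇒ G_5=1197
G_5=1197  [base 7] 3·7^3 + 3·7^2 + 3·7  →[7↦8]→  3·8^3 + 3·8^2 + 3·8 = 1752  −1 ⇒ G_6=1751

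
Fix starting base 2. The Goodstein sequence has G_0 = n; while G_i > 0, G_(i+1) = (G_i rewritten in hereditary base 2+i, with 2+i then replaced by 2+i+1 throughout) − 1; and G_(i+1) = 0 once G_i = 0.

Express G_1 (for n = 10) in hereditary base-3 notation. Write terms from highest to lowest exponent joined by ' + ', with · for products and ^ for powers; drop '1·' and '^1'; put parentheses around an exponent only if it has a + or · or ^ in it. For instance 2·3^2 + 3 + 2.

3^(3 + 1) + 2

G_0 = 10. HB_2(10) = 2^(2 + 1) + 2. Bump = 84. G_1 = 83.
G_1 = 83. HB_3(83) = 3^(3 + 1) + 2. Bump = 1026. G_2 = 1025.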